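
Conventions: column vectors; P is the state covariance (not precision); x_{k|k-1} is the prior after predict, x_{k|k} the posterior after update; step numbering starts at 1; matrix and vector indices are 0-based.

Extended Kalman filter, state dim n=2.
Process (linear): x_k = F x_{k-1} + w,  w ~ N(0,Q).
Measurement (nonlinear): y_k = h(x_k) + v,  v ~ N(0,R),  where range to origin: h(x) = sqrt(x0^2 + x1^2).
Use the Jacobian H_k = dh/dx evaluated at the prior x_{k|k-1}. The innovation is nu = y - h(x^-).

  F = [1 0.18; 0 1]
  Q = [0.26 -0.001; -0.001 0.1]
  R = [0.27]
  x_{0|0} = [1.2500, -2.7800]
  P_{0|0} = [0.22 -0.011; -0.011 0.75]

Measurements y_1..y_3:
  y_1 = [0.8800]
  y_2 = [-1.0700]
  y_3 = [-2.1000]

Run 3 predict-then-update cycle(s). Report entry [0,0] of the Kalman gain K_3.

K[0,0] = -0.7812

step 1: x^-=[0.7496, -2.7800]  P^-=[0.5003 0.1230; 0.1230 0.8500]  H_jac=[0.2603 -0.9655]  S=[1.0345]  K=[0.0111; -0.7624]  nu=[-1.9993]  x^+=[0.7274, -1.2558]  P^+=[0.5002 0.1318; 0.1318 0.2487]
step 2: x^-=[0.5013, -1.2558]  P^-=[0.8157 0.1755; 0.1755 0.3487]  H_jac=[0.3708 -0.9287]  S=[0.5620]  K=[0.2481; -0.4604]  nu=[-2.4221]  x^+=[-0.0995, -0.1405]  P^+=[0.7811 0.2397; 0.2397 0.2296]
step 3: x^-=[-0.1248, -0.1405]  P^-=[1.1349 0.2801; 0.2801 0.3296]  H_jac=[-0.6640 -0.7477]  S=[1.2328]  K=[-0.7812; -0.3507]  nu=[-2.2879]  x^+=[1.6625, 0.6620]  P^+=[0.3826 -0.0577; -0.0577 0.1779]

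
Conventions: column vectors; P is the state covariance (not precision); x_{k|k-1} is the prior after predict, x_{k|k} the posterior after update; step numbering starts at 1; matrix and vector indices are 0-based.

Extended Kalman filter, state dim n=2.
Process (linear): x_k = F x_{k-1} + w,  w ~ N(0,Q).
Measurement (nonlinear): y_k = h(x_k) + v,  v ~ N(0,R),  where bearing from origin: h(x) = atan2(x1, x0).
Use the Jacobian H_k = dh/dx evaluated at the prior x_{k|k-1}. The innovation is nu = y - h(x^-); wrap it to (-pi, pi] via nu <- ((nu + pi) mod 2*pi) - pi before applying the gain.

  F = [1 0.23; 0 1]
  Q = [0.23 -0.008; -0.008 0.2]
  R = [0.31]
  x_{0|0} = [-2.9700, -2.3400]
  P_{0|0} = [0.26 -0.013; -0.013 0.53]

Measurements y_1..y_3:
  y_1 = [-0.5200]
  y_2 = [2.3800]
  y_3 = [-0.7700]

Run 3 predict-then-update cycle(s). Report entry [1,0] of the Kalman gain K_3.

step 1: x^-=[-3.5082, -2.3400]  P^-=[0.5121 0.1009; 0.1009 0.7300]  H_jac=[0.1316 -0.1973]  S=[0.3420]  K=[0.1388; -0.3822]  nu=[2.0334]  x^+=[-3.2260, -3.1172]  P^+=[0.5055 0.1190; 0.1190 0.6800]
step 2: x^-=[-3.9429, -3.1172]  P^-=[0.8262 0.2675; 0.2675 0.8800]  H_jac=[0.1234 -0.1561]  S=[0.3337]  K=[0.1804; -0.3127]  nu=[-1.4306]  x^+=[-4.2010, -2.6699]  P^+=[0.8153 0.2863; 0.2863 0.8474]
step 3: x^-=[-4.8151, -2.6699]  P^-=[1.2219 0.4732; 0.4732 1.0474]  H_jac=[0.0881 -0.1588]  S=[0.3327]  K=[0.0976; -0.3748]  nu=[1.8653]  x^+=[-4.6331, -3.3691]  P^+=[1.2187 0.4853; 0.4853 1.0007]

K[1,0] = -0.3748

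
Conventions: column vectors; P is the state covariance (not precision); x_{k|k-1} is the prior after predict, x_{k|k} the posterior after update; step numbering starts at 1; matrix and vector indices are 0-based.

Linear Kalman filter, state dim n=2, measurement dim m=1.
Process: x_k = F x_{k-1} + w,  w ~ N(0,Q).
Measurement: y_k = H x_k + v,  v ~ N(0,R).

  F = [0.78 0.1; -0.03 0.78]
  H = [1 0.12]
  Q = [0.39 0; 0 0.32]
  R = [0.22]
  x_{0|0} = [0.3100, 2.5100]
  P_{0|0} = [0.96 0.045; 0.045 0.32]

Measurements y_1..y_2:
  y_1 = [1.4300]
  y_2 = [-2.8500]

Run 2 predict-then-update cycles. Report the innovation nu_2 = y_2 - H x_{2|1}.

step 1: x^-=[0.4928, 1.9485]  P^-=[0.9843 0.0297; 0.0297 0.5134]  S=[1.2188]  K=[0.8105; 0.0750]  nu=[0.7034]  x^+=[1.0629, 2.0012]  P^+=[0.1836 -0.0443; -0.0443 0.5066]
step 2: x^-=[1.0292, 1.5291]  P^-=[0.4999 0.0084; 0.0084 0.6305]  S=[0.7310]  K=[0.6852; 0.1150]  nu=[-4.0627]  x^+=[-1.7547, 1.0619]  P^+=[0.1567 -0.0492; -0.0492 0.6208]

innov = [-4.0627]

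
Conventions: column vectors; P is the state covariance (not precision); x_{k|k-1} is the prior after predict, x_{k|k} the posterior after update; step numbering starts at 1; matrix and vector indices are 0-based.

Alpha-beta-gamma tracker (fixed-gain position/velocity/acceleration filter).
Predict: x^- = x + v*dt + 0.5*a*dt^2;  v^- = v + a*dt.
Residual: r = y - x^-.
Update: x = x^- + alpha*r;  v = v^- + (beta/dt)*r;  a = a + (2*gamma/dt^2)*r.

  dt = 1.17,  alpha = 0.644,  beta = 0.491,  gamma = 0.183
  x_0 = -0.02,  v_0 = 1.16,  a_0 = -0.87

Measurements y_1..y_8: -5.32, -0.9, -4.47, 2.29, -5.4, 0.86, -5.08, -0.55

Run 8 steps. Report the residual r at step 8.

step 1: x_pred=0.7417  r=-6.0617  x^+=-3.1620  v^+=-2.4018  a^+=-2.4907
step 2: x_pred=-7.6768  r=6.7768  x^+=-3.3126  v^+=-2.4719  a^+=-0.6788
step 3: x_pred=-6.6693  r=2.1993  x^+=-5.2530  v^+=-2.3432  a^+=-0.0908
step 4: x_pred=-8.0566  r=10.3466  x^+=-1.3934  v^+=1.8927  a^+=2.6756
step 5: x_pred=2.6523  r=-8.0523  x^+=-2.5334  v^+=1.6439  a^+=0.5226
step 6: x_pred=-0.2523  r=1.1123  x^+=0.4640  v^+=2.7221  a^+=0.8200
step 7: x_pred=4.2102  r=-9.2902  x^+=-1.7727  v^+=-0.2171  a^+=-1.6639
step 8: x_pred=-3.1655  r=2.6155  x^+=-1.4811  v^+=-1.0662  a^+=-0.9645

resid = 2.6155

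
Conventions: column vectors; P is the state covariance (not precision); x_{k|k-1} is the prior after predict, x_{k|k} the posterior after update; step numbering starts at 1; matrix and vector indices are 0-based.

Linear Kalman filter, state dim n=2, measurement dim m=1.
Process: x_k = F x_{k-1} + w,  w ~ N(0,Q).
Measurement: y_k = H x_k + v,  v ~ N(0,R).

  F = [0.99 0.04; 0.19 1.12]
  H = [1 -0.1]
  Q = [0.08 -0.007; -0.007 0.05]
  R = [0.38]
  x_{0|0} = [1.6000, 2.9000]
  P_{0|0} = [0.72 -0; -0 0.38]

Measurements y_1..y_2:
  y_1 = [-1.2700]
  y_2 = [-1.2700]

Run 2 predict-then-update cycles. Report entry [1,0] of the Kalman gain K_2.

K[1,0] = 0.1191

step 1: x^-=[1.7000, 3.5520]  P^-=[0.7863 0.1455; 0.1455 0.5527]  S=[1.1427]  K=[0.6754; 0.0789]  nu=[-2.6148]  x^+=[-0.0659, 3.3456]  P^+=[0.2651 0.0845; 0.0845 0.5455]
step 2: x^-=[0.0686, 3.7346]  P^-=[0.3474 0.1617; 0.1617 0.7799]  S=[0.7028]  K=[0.4712; 0.1191]  nu=[-0.9651]  x^+=[-0.3862, 3.6196]  P^+=[0.1913 0.1222; 0.1222 0.7699]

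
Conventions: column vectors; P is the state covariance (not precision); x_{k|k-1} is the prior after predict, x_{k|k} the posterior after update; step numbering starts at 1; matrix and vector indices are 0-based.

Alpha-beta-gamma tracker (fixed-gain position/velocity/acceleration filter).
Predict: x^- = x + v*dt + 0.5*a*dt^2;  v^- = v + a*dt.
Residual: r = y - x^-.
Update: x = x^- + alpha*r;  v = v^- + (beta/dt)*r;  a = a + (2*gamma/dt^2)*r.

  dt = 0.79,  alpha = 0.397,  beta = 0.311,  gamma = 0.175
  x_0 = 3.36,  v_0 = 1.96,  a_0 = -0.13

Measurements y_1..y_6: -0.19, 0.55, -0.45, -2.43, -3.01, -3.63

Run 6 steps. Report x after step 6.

x_post = -6.7205

step 1: x_pred=4.8678  r=-5.0578  x^+=2.8599  v^+=-0.1338  a^+=-2.9665
step 2: x_pred=1.8285  r=-1.2785  x^+=1.3209  v^+=-2.9806  a^+=-3.6834
step 3: x_pred=-2.1832  r=1.7332  x^+=-1.4951  v^+=-5.2082  a^+=-2.7115
step 4: x_pred=-6.4557  r=4.0257  x^+=-4.8575  v^+=-5.7655  a^+=-0.4538
step 5: x_pred=-9.5538  r=6.5438  x^+=-6.9559  v^+=-3.5478  a^+=3.2161
step 6: x_pred=-8.7552  r=5.1252  x^+=-6.7205  v^+=1.0105  a^+=6.0903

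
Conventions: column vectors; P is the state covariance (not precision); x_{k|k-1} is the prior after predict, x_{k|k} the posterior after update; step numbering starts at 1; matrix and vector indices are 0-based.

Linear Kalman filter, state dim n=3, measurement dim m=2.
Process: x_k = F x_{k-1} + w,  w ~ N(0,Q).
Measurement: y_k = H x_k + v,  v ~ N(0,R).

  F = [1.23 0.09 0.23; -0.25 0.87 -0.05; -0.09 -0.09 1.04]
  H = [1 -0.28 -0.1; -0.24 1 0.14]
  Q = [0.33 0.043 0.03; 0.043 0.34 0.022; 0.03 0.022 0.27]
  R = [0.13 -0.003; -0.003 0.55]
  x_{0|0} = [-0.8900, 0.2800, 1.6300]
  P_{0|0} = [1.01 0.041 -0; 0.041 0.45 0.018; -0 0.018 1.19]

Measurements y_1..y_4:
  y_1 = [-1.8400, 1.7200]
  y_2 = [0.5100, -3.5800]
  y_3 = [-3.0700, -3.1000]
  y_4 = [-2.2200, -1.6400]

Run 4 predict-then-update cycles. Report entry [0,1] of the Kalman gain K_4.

K[0,1] = 0.1014

step 1: x^-=[-0.6946, 0.3846, 1.7501]  P^-=[1.9344 -0.1996 0.1956; -0.1996 0.7273 -0.0383; 0.1956 -0.0383 1.5662]  S=[2.2076 -0.8684; -0.8684 1.4913]  K=[0.9402 0.1207; 0.0287 0.5329; 0.0751 0.1336]  nu=[-0.8627, 0.9237]  x^+=[-1.3942, 0.8521, 1.8087]  P^+=[0.1584 0.0830 0.1327; 0.0830 0.3285 -0.1112; 0.1327 -0.1112 1.5446]
step 2: x^-=[-1.2222, 0.9994, 1.9299]  P^-=[0.7428 0.0517 0.5283; 0.0517 0.5793 -0.2201; 0.5283 -0.2201 1.9419]  S=[0.7907 -0.1982; -0.1982 1.0882]  K=[0.8825 0.1124; 0.0121 0.4948; 0.5063 0.0233]  nu=[2.2050, -5.1429]  x^+=[0.1457, -1.5187, 2.9265]  P^+=[0.1526 0.0695 0.1875; 0.0695 0.3151 -0.1878; 0.1875 -0.1878 1.7433]
step 3: x^-=[0.7156, -1.5040, 3.1671]  P^-=[0.7694 0.0145 0.6416; 0.0145 0.5832 -0.3124; 0.6416 -0.3124 2.1605]  S=[0.8128 -0.2170; -0.2170 1.0823]  K=[0.8905 0.1043; -0.0131 0.4926; 0.6242 -0.0263]  nu=[-3.8900, -1.8676]  x^+=[-2.9434, -2.3730, 0.7883]  P^+=[0.1534 0.0633 0.2018; 0.0633 0.3176 -0.2249; 0.2018 -0.2249 1.8360]
step 4: x^-=[-3.6527, -1.3681, 1.2983]  P^-=[0.7806 -0.0021 0.6797; -0.0021 0.5917 -0.3545; 0.6797 -0.3545 2.2650]  S=[0.8250 -0.2292; -0.2292 1.0871]  K=[0.8926 0.1014; -0.0231 0.4942; 0.6569 -0.0460]  nu=[1.1795, -1.3303]  x^+=[-2.7348, -2.0528, 2.1343]  P^+=[0.1535 0.0610 0.2069; 0.0610 0.3205 -0.2426; 0.2069 -0.2426 1.8928]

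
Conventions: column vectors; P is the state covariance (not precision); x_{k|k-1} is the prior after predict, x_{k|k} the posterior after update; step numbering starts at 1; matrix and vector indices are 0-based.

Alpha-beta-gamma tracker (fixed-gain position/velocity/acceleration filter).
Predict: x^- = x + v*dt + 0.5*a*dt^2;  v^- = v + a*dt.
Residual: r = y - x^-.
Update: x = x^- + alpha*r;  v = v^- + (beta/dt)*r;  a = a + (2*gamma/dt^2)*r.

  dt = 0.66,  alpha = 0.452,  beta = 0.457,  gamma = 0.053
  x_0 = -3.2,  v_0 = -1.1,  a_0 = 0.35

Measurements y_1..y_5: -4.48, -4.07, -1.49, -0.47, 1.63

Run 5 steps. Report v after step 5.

step 1: x_pred=-3.8498  r=-0.6302  x^+=-4.1346  v^+=-1.3054  a^+=0.1966
step 2: x_pred=-4.9534  r=0.8834  x^+=-4.5541  v^+=-0.5639  a^+=0.4116
step 3: x_pred=-4.8366  r=3.3466  x^+=-3.3240  v^+=2.0250  a^+=1.2260
step 4: x_pred=-1.7204  r=1.2504  x^+=-1.1552  v^+=3.7000  a^+=1.5303
step 5: x_pred=1.6200  r=0.0100  x^+=1.6245  v^+=4.7169  a^+=1.5327

v_post = 4.7169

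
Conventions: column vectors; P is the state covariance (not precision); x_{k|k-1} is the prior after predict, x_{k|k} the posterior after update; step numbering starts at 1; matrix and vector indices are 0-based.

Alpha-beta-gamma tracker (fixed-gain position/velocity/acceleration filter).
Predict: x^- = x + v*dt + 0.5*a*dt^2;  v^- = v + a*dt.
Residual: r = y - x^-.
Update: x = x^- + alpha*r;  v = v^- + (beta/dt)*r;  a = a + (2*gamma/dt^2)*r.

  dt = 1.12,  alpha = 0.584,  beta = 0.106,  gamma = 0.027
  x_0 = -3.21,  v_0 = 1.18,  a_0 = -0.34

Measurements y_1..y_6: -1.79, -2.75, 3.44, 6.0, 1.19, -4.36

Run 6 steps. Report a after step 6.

step 1: x_pred=-2.1016  r=0.3116  x^+=-1.9196  v^+=0.8287  a^+=-0.3266
step 2: x_pred=-1.1963  r=-1.5537  x^+=-2.1037  v^+=0.3159  a^+=-0.3935
step 3: x_pred=-1.9967  r=5.4367  x^+=1.1783  v^+=0.3897  a^+=-0.1594
step 4: x_pred=1.5149  r=4.4851  x^+=4.1342  v^+=0.6357  a^+=0.0337
step 5: x_pred=4.8672  r=-3.6772  x^+=2.7197  v^+=0.3253  a^+=-0.1246
step 6: x_pred=3.0059  r=-7.3659  x^+=-1.2958  v^+=-0.5114  a^+=-0.4417

a_post = -0.4417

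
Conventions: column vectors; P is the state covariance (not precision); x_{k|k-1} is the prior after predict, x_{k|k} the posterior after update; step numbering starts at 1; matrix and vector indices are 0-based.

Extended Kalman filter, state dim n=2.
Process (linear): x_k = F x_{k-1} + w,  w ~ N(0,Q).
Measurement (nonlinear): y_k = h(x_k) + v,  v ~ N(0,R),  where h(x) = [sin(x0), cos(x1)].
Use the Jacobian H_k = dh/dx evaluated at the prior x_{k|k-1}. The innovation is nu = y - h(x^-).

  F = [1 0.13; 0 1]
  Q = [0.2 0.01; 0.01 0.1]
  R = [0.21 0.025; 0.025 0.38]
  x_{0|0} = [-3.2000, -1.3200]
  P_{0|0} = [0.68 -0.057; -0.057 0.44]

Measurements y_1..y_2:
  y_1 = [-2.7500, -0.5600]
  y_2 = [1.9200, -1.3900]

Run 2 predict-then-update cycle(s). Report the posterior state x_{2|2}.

x_post = [0.3485, -2.3718]

step 1: x^-=[-3.3716, -1.3200]  P^-=[0.8726 0.0102; 0.0102 0.5400]  H_jac=[-0.9737 0.0000; 0.0000 0.9687]  S=[1.0373 0.0154; 0.0154 0.8867]  K=[-0.8195 0.0254; -0.0183 0.5902]  nu=[-2.9780, -0.8082]  x^+=[-0.9517, -1.7424]  P^+=[0.1761 -0.0112; -0.0112 0.2311]
step 2: x^-=[-1.1782, -1.7424]  P^-=[0.3771 0.0288; 0.0288 0.3311]  H_jac=[0.3826 0.0000; 0.0000 0.9853]  S=[0.2652 0.0359; 0.0359 0.7014]  K=[0.5423 0.0128; -0.0215 0.4662]  nu=[2.8439, -1.2192]  x^+=[0.3485, -2.3718]  P^+=[0.2985 0.0187; 0.0187 0.1792]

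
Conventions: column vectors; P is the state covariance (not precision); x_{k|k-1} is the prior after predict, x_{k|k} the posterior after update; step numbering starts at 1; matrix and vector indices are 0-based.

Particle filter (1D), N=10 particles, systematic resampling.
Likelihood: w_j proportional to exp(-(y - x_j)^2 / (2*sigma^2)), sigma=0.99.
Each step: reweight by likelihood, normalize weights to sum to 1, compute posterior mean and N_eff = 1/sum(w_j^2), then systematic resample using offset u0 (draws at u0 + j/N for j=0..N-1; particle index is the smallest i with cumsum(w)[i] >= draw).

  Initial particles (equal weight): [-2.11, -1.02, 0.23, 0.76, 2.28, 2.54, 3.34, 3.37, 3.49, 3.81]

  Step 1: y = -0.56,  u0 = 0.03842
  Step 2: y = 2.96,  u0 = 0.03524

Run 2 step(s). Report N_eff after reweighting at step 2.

N_eff = 3.5642

step 1: w=[0.1247, 0.3813, 0.3089, 0.1746, 0.0069, 0.0032, 0.0002, 0.0002, 0.0001, 0.0000]  mean=-0.4228  Neff=3.4859  idx=[0, 1, 1, 1, 1, 2, 2, 2, 3, 3]
step 2: w=[0.0000, 0.0013, 0.0013, 0.0013, 0.0013, 0.0940, 0.0940, 0.0940, 0.3564, 0.3564]  mean=0.6013  Neff=3.5642  idx=[5, 6, 7, 8, 8, 8, 8, 9, 9, 9]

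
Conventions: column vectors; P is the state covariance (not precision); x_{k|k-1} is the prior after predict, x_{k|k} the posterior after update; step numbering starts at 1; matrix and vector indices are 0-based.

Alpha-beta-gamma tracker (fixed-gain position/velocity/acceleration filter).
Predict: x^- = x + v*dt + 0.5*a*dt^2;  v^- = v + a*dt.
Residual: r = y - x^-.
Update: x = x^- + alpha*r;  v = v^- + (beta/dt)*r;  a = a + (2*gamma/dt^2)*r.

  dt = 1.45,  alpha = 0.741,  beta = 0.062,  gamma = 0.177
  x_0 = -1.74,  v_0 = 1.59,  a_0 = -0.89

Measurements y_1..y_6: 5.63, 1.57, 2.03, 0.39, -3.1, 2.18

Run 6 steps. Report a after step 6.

step 1: x_pred=-0.3701  r=6.0001  x^+=4.0760  v^+=0.5561  a^+=0.1202
step 2: x_pred=5.0087  r=-3.4387  x^+=2.4606  v^+=0.5834  a^+=-0.4587
step 3: x_pred=2.8243  r=-0.7943  x^+=2.2357  v^+=-0.1157  a^+=-0.5925
step 4: x_pred=1.4451  r=-1.0551  x^+=0.6633  v^+=-1.0199  a^+=-0.7701
step 5: x_pred=-1.6252  r=-1.4748  x^+=-2.7180  v^+=-2.1996  a^+=-1.0184
step 6: x_pred=-6.9781  r=9.1581  x^+=-0.1919  v^+=-3.2847  a^+=0.5235

a_post = 0.5235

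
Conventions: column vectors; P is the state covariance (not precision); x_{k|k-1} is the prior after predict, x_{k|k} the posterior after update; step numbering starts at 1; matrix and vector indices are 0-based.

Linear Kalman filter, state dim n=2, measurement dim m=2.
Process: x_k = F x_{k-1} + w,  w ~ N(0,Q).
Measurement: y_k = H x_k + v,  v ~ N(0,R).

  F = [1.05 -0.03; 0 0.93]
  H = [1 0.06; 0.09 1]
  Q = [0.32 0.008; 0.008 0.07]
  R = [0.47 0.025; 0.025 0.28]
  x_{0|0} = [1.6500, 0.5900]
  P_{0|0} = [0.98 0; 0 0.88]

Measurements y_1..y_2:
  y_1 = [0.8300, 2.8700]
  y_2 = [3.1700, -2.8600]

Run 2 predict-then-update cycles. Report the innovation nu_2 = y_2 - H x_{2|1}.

innov = [2.0936, -5.0159]

step 1: x^-=[1.7148, 0.5487]  P^-=[1.4012 -0.0166; -0.0166 0.8311]  S=[1.8722 0.1843; 0.1843 1.1195]  K=[0.7504 -0.0257; -0.0561 0.7503]  nu=[-0.9177, 2.1670]  x^+=[0.9704, 2.2261]  P^+=[0.3533 -0.0202; -0.0202 0.2105]
step 2: x^-=[0.9522, 2.0702]  P^-=[0.7109 -0.0176; -0.0176 0.2521]  S=[1.1797 0.0864; 0.0864 0.5347]  K=[0.6025 -0.0106; -0.0369 0.4744]  nu=[2.0936, -5.0159]  x^+=[2.2670, -0.3867]  P^+=[0.2837 -0.0135; -0.0135 0.1331]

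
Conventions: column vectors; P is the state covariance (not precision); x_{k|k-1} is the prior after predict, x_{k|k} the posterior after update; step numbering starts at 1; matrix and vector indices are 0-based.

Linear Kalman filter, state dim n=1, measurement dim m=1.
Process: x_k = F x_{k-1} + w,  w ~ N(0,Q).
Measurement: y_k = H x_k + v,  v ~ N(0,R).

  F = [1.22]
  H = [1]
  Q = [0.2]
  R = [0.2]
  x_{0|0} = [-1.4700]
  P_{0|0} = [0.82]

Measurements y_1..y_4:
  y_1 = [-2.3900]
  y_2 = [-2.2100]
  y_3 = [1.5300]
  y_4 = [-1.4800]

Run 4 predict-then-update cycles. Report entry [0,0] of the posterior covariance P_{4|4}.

P_post[0,0] = 0.1333

step 1: x^-=[-1.7934]  P^-=[1.4205]  S=[1.6205]  K=[0.8766]  nu=[-0.5966]  x^+=[-2.3164]  P^+=[0.1753]
step 2: x^-=[-2.8260]  P^-=[0.4609]  S=[0.6609]  K=[0.6974]  nu=[0.6160]  x^+=[-2.3964]  P^+=[0.1395]
step 3: x^-=[-2.9236]  P^-=[0.4076]  S=[0.6076]  K=[0.6708]  nu=[4.4536]  x^+=[0.0640]  P^+=[0.1342]
step 4: x^-=[0.0781]  P^-=[0.3997]  S=[0.5997]  K=[0.6665]  nu=[-1.5581]  x^+=[-0.9604]  P^+=[0.1333]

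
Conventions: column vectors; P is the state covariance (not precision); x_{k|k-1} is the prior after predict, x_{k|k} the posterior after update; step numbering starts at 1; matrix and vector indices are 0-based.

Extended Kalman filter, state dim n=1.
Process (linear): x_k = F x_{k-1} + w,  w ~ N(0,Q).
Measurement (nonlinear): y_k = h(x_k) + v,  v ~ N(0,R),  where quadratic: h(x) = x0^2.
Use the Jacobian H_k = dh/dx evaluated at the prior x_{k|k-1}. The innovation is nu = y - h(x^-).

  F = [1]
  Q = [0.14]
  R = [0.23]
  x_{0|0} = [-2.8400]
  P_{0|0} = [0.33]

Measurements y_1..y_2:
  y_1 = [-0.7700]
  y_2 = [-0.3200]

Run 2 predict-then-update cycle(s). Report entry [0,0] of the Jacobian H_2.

H_jac[0,0] = -2.6154

step 1: x^-=[-2.8400]  P^-=[0.4700]  H_jac=[-5.6800]  S=[15.3933]  K=[-0.1734]  nu=[-8.8356]  x^+=[-1.3077]  P^+=[0.0070]
step 2: x^-=[-1.3077]  P^-=[0.1470]  H_jac=[-2.6154]  S=[1.2356]  K=[-0.3112]  nu=[-2.0300]  x^+=[-0.6760]  P^+=[0.0274]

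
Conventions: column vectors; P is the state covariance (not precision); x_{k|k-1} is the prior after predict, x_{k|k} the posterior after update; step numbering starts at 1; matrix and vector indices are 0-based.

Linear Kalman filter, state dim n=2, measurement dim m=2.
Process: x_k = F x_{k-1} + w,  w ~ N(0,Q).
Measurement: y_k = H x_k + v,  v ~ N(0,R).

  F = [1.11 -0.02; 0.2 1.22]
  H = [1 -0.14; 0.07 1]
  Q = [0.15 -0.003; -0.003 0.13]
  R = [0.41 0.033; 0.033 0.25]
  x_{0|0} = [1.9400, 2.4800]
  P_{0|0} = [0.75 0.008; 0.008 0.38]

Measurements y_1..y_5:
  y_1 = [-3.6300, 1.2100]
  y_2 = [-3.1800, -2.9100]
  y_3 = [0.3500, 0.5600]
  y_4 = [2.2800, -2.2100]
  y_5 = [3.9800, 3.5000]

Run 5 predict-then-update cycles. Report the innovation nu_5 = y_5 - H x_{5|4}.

innov = [3.5345, 5.4960]

step 1: x^-=[2.1038, 3.4136]  P^-=[1.0739 0.1650; 0.1650 0.7295]  S=[1.4520 0.1695; 0.1695 1.0079]  K=[0.7098 0.1190; -0.0433 0.7426]  nu=[-5.2559, -2.3509]  x^+=[-1.9066, 1.8957]  P^+=[0.2995 0.0322; 0.0322 0.1820]
step 2: x^-=[-2.1542, 1.9315]  P^-=[0.5176 0.1025; 0.1025 0.4285]  S=[0.9073 0.1108; 0.1108 0.6954]  K=[0.5408 0.1134; -0.0302 0.6313]  nu=[-0.7554, -4.6907]  x^+=[-3.0946, -1.0071]  P^+=[0.2297 0.0301; 0.0301 0.1547]
step 3: x^-=[-3.4149, -1.8476]  P^-=[0.4317 0.0849; 0.0849 0.3842]  S=[0.8255 0.0935; 0.0935 0.6482]  K=[0.4966 0.1060; -0.0310 0.6063]  nu=[3.5062, 2.6467]  x^+=[-1.3933, -0.3515]  P^+=[0.2110 0.0281; 0.0281 0.1486]
step 4: x^-=[-1.5395, -0.7075]  P^-=[0.4088 0.0782; 0.0782 0.3733]  S=[0.8043 0.0868; 0.0868 0.6363]  K=[0.4837 0.1019; -0.0325 0.5998]  nu=[3.7204, -1.3947]  x^+=[0.1181, -1.6649]  P^+=[0.2055 0.0270; 0.0270 0.1470]
step 5: x^-=[0.1644, -2.0075]  P^-=[0.4020 0.0756; 0.0756 0.3702]  S=[0.7981 0.0841; 0.0841 0.6327]  K=[0.4799 0.1001; -0.0333 0.5978]  nu=[3.5345, 5.4960]  x^+=[2.4107, 1.1605]  P^+=[0.2038 0.0266; 0.0266 0.1465]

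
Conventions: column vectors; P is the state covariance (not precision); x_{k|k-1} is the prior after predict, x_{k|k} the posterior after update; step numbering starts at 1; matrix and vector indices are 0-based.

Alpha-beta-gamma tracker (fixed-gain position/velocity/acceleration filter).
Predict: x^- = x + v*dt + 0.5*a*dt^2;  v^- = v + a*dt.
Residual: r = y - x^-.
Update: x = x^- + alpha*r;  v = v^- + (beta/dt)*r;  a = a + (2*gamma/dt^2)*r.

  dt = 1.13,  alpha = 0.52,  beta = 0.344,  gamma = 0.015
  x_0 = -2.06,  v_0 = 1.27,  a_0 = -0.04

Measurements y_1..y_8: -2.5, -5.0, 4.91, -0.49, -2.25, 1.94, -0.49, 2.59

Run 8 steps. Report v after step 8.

step 1: x_pred=-0.6504  r=-1.8496  x^+=-1.6122  v^+=0.6617  a^+=-0.0835
step 2: x_pred=-0.9177  r=-4.0823  x^+=-3.0405  v^+=-0.6753  a^+=-0.1794
step 3: x_pred=-3.9181  r=8.8281  x^+=0.6725  v^+=1.8095  a^+=0.0280
step 4: x_pred=2.7352  r=-3.2252  x^+=1.0581  v^+=0.8594  a^+=-0.0477
step 5: x_pred=1.9987  r=-4.2487  x^+=-0.2106  v^+=-0.4880  a^+=-0.1475
step 6: x_pred=-0.8562  r=2.7962  x^+=0.5978  v^+=0.1965  a^+=-0.0819
step 7: x_pred=0.7677  r=-1.2577  x^+=0.1137  v^+=-0.2788  a^+=-0.1114
step 8: x_pred=-0.2725  r=2.8625  x^+=1.2160  v^+=0.4667  a^+=-0.0441

v_post = 0.4667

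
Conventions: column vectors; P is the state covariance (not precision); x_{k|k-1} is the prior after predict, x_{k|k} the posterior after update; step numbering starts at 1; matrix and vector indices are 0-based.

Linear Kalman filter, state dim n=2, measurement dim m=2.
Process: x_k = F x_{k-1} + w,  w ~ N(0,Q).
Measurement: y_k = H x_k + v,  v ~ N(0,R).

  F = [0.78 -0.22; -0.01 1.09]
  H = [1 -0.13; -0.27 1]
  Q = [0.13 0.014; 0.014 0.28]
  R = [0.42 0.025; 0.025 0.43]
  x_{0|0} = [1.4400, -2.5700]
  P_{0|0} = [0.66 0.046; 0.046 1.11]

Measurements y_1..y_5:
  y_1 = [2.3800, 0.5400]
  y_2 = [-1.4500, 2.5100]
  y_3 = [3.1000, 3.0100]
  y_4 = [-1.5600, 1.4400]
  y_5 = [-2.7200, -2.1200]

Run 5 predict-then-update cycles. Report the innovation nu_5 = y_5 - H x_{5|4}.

step 1: x^-=[1.6886, -2.8157]  P^-=[0.5695 -0.2181; -0.2181 1.5979]  S=[1.0732 -0.5623; -0.5623 2.1872]  K=[0.5408 -0.0310; 0.0001 0.7575]  nu=[0.3254, 3.8116]  x^+=[1.7464, 0.0717]  P^+=[0.2346 0.0635; 0.0635 0.3429]
step 2: x^-=[1.3464, 0.0606]  P^-=[0.2675 -0.0159; -0.0159 0.6860]  S=[0.7033 -0.1529; -0.1529 1.1441]  K=[0.3776 -0.0266; -0.0188 0.6009]  nu=[-2.7886, 2.8129]  x^+=[0.2188, 1.8032]  P^+=[0.1634 0.0421; 0.0421 0.2693]
step 3: x^-=[-0.2261, 1.9633]  P^-=[0.2280 -0.0159; -0.0159 0.5990]  S=[0.6623 -0.1309; -0.1309 1.0542]  K=[0.3412 -0.0311; -0.0292 0.5686]  nu=[3.5813, 0.9857]  x^+=[0.9653, 2.4191]  P^+=[0.1471 0.0349; 0.0349 0.2532]
step 4: x^-=[0.2207, 2.6272]  P^-=[0.2198 -0.0182; -0.0182 0.5801]  S=[0.6543 -0.1285; -0.1285 1.0359]  K=[0.3329 -0.0335; -0.0329 0.5606]  nu=[-1.4392, -1.1276]  x^+=[-0.2206, 2.0423]  P^+=[0.1432 0.0326; 0.0326 0.2490]
step 5: x^-=[-0.6214, 2.2283]  P^-=[0.2180 -0.0191; -0.0191 0.5752]  S=[0.6527 -0.1284; -0.1284 1.0314]  K=[0.3311 -0.0343; -0.0339 0.5585]  nu=[-1.8089, -4.5161]  x^+=[-1.0651, -0.2324]  P^+=[0.1423 0.0319; 0.0319 0.2479]

innov = [-1.8089, -4.5161]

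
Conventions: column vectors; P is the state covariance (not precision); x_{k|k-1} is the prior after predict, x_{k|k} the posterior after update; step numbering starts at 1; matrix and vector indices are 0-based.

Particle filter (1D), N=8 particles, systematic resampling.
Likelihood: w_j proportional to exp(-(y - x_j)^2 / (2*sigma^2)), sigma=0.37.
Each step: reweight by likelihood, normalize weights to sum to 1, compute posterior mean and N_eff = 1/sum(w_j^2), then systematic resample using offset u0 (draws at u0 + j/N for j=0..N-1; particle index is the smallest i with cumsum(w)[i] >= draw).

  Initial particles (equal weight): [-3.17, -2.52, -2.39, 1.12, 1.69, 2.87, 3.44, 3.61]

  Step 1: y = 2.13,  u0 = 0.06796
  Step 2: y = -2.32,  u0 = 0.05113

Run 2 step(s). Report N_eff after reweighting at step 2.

N_eff = 6.0000

step 1: w=[0.0000, 0.0000, 0.0000, 0.0368, 0.7531, 0.2067, 0.0029, 0.0005]  mean=1.9190  Neff=1.6360  idx=[4, 4, 4, 4, 4, 4, 5, 5]
step 2: w=[0.1667, 0.1667, 0.1667, 0.1667, 0.1667, 0.1667, 0.0000, 0.0000]  mean=1.6900  Neff=6.0000  idx=[0, 1, 1, 2, 3, 4, 4, 5]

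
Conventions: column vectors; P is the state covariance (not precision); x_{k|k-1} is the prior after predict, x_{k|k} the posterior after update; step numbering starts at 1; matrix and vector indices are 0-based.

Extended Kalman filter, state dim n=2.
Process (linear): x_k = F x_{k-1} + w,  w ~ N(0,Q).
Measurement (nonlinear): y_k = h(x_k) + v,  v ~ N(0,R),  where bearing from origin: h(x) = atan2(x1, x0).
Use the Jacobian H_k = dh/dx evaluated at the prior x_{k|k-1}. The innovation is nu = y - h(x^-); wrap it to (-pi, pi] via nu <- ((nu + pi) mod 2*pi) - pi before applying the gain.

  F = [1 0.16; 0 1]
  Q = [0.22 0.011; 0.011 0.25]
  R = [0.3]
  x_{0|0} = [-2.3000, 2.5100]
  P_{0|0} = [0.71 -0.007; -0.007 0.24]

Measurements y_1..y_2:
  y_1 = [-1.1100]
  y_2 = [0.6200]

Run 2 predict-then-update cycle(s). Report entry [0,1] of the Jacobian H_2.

step 1: x^-=[-1.8984, 2.5100]  P^-=[0.9339 0.0424; 0.0424 0.4900]  H_jac=[-0.2534 -0.1917]  S=[0.3821]  K=[-0.6407; -0.2739]  nu=[2.9548]  x^+=[-3.7915, 1.7006]  P^+=[0.7771 -0.0247; -0.0247 0.4613]
step 2: x^-=[-3.5194, 1.7006]  P^-=[1.0010 0.0602; 0.0602 0.7113]  H_jac=[-0.1113 -0.2304]  S=[0.3532]  K=[-0.3546; -0.4828]  nu=[-2.0715]  x^+=[-2.7848, 2.7008]  P^+=[0.9566 -0.0003; -0.0003 0.6290]

H_jac[0,1] = -0.2304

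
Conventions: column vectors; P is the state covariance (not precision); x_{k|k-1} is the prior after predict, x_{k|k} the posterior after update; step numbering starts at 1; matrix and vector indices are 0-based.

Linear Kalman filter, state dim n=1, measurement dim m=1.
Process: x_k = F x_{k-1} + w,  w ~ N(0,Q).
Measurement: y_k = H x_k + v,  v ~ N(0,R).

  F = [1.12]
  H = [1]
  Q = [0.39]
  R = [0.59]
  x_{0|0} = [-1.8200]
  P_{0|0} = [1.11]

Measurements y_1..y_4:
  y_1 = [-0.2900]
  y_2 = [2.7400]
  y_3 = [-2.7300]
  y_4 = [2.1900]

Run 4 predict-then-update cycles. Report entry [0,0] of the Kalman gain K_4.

step 1: x^-=[-2.0384]  P^-=[1.7824]  S=[2.3724]  K=[0.7513]  nu=[1.7484]  x^+=[-0.7248]  P^+=[0.4433]
step 2: x^-=[-0.8118]  P^-=[0.9460]  S=[1.5360]  K=[0.6159]  nu=[3.5518]  x^+=[1.3757]  P^+=[0.3634]
step 3: x^-=[1.5408]  P^-=[0.8458]  S=[1.4358]  K=[0.5891]  nu=[-4.2708]  x^+=[-0.9751]  P^+=[0.3476]
step 4: x^-=[-1.0921]  P^-=[0.8260]  S=[1.4160]  K=[0.5833]  nu=[3.2821]  x^+=[0.8225]  P^+=[0.3442]

K[0,0] = 0.5833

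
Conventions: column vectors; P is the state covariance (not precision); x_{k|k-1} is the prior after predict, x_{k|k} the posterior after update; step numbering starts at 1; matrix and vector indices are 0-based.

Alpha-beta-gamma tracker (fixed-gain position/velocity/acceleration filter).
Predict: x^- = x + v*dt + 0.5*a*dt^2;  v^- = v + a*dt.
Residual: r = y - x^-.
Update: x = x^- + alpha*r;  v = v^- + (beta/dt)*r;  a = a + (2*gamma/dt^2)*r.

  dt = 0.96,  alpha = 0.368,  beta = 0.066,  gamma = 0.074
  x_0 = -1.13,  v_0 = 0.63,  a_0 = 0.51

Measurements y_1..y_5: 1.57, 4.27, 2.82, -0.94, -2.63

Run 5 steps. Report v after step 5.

step 1: x_pred=-0.2902  r=1.8602  x^+=0.3944  v^+=1.2475  a^+=0.8087
step 2: x_pred=1.9646  r=2.3054  x^+=2.8130  v^+=2.1824  a^+=1.1790
step 3: x_pred=5.4513  r=-2.6313  x^+=4.4830  v^+=3.1333  a^+=0.7564
step 4: x_pred=7.8395  r=-8.7795  x^+=4.6086  v^+=3.2558  a^+=-0.6535
step 5: x_pred=7.4330  r=-10.0630  x^+=3.7298  v^+=1.9366  a^+=-2.2695

v_post = 1.9366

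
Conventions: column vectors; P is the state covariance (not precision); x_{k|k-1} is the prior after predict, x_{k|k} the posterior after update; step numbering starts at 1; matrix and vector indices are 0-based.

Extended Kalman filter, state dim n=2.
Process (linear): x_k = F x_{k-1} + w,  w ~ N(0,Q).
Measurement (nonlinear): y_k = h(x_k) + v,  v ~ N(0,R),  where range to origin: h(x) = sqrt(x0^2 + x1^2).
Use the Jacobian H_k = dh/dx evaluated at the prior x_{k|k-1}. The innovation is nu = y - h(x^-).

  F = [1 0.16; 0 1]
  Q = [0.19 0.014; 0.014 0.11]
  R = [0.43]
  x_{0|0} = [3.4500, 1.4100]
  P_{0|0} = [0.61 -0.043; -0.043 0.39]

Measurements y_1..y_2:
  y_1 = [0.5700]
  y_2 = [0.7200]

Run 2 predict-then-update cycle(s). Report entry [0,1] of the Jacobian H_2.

step 1: x^-=[3.6756, 1.4100]  P^-=[0.7962 0.0334; 0.0334 0.5000]  H_jac=[0.9337 0.3582]  S=[1.2106]  K=[0.6240; 0.1737]  nu=[-3.3668]  x^+=[1.5748, 0.8252]  P^+=[0.3249 -0.0978; -0.0978 0.4635]
step 2: x^-=[1.7068, 0.8252]  P^-=[0.4955 -0.0096; -0.0096 0.5735]  H_jac=[0.9003 0.4353]  S=[0.9327]  K=[0.4738; 0.2583]  nu=[-1.1759]  x^+=[1.1498, 0.5215]  P^+=[0.2861 -0.1238; -0.1238 0.5112]

H_jac[0,1] = 0.4353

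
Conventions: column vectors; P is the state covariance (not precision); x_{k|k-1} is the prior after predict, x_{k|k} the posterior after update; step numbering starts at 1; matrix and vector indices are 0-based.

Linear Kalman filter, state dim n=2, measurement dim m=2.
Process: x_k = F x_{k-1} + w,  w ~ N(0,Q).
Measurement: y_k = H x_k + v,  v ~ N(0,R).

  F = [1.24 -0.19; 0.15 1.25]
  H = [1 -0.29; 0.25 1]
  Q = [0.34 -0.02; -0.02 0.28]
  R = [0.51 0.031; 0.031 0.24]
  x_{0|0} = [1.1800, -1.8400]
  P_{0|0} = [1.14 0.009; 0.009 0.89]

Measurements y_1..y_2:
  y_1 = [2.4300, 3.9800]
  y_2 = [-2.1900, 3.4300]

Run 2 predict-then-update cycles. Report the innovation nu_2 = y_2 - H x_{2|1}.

innov = [-4.5102, -1.0663]

step 1: x^-=[1.8128, -2.1230]  P^-=[2.1208 -0.0056; -0.0056 1.6997]  S=[2.7770 0.0631; 0.0631 2.0694]  K=[0.7591 0.2304; -0.1983 0.8267]  nu=[0.0015, 5.6498]  x^+=[3.1154, 2.5474]  P^+=[0.3889 -0.0184; -0.0184 0.1969]
step 2: x^-=[3.3791, 3.6515]  P^-=[0.9538 -0.0224; -0.0224 0.5894]  S=[1.5264 0.0777; 0.0777 0.8778]  K=[0.6194 0.1912; -0.1613 0.6794]  nu=[-4.5102, -1.0663]  x^+=[0.3816, 3.6545]  P^+=[0.3177 -0.0143; -0.0143 0.1616]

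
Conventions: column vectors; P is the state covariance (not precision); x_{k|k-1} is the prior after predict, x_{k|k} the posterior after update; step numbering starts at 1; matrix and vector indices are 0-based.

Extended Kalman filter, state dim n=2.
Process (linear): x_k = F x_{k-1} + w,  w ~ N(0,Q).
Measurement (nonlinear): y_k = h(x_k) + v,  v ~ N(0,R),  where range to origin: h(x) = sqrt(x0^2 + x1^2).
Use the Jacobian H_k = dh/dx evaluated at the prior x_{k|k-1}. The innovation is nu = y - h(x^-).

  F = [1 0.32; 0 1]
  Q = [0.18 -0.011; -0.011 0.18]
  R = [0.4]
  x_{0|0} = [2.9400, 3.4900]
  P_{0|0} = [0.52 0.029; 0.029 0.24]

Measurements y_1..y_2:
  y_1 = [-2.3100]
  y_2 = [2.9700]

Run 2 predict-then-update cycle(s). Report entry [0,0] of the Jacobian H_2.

H_jac[0,0] = 0.0425

step 1: x^-=[4.0568, 3.4900]  P^-=[0.7431 0.0948; 0.0948 0.4200]  H_jac=[0.7581 0.6522]  S=[1.0994]  K=[0.5686; 0.3145]  nu=[-7.6614]  x^+=[-0.2998, 1.0805]  P^+=[0.3876 -0.1018; -0.1018 0.3113]
step 2: x^-=[0.0460, 1.0805]  P^-=[0.5343 -0.0132; -0.0132 0.4913]  H_jac=[0.0425 0.9991]  S=[0.8902]  K=[0.0107; 0.5507]  nu=[1.8885]  x^+=[0.0662, 2.1205]  P^+=[0.5342 -0.0185; -0.0185 0.2213]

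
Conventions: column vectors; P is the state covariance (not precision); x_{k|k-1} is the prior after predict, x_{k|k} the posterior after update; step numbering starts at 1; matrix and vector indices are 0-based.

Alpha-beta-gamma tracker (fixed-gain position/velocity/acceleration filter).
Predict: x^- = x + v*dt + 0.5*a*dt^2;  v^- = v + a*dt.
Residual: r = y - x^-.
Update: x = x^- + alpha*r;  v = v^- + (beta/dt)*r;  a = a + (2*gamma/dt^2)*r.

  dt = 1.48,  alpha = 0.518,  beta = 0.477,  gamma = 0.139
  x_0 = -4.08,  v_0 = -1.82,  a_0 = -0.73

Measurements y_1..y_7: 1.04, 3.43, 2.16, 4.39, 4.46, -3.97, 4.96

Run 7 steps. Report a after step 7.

step 1: x_pred=-7.5731  r=8.6131  x^+=-3.1115  v^+=-0.1244  a^+=0.3632
step 2: x_pred=-2.8979  r=6.3279  x^+=0.3799  v^+=2.4525  a^+=1.1663
step 3: x_pred=5.2870  r=-3.1270  x^+=3.6672  v^+=3.1708  a^+=0.7694
step 4: x_pred=9.2026  r=-4.8126  x^+=6.7097  v^+=2.7584  a^+=0.1586
step 5: x_pred=10.9659  r=-6.5059  x^+=7.5958  v^+=0.8963  a^+=-0.6671
step 6: x_pred=8.1918  r=-12.1618  x^+=1.8920  v^+=-4.0107  a^+=-2.2106
step 7: x_pred=-6.4649  r=11.4249  x^+=-0.5468  v^+=-3.6002  a^+=-0.7606

a_post = -0.7606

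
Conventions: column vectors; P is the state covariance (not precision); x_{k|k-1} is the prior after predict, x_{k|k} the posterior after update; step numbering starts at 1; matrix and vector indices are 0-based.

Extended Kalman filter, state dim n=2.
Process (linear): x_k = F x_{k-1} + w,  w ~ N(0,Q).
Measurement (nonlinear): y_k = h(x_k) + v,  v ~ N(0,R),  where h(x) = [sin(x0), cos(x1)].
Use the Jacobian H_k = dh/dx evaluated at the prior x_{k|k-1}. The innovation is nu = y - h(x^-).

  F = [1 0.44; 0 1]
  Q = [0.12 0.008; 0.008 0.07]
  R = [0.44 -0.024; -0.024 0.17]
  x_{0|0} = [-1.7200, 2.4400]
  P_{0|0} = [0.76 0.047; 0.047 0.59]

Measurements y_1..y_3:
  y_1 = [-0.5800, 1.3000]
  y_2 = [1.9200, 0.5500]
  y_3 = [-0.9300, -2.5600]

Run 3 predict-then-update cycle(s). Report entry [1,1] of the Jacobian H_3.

H_jac[1,1] = -0.8313

step 1: x^-=[-0.6464, 2.4400]  P^-=[1.0356 0.3146; 0.3146 0.6600]  H_jac=[0.7983 0.0000; 0.0000 -0.6454]  S=[1.0999 -0.1861; -0.1861 0.4449]  K=[0.7257 -0.1528; 0.0714 -0.9275]  nu=[0.0223, 2.0638]  x^+=[-0.9456, 0.5273]  P^+=[0.4046 0.0672; 0.0672 0.2470]
step 2: x^-=[-0.7136, 0.5273]  P^-=[0.6316 0.1839; 0.1839 0.3170]  H_jac=[0.7560 0.0000; 0.0000 -0.5032]  S=[0.8010 -0.0940; -0.0940 0.2503]  K=[0.5782 -0.1527; 0.1034 -0.5985]  nu=[2.5746, -0.3141]  x^+=[0.8230, 0.9815]  P^+=[0.3414 0.0792; 0.0792 0.2071]
step 3: x^-=[1.2549, 0.9815]  P^-=[0.5711 0.1783; 0.1783 0.2771]  H_jac=[0.3107 0.0000; 0.0000 -0.8313]  S=[0.4951 -0.0700; -0.0700 0.3615]  K=[0.3088 -0.3501; 0.0223 -0.6329]  nu=[-1.8805, -3.1158]  x^+=[1.7651, 2.9115]  P^+=[0.4644 0.0805; 0.0805 0.1301]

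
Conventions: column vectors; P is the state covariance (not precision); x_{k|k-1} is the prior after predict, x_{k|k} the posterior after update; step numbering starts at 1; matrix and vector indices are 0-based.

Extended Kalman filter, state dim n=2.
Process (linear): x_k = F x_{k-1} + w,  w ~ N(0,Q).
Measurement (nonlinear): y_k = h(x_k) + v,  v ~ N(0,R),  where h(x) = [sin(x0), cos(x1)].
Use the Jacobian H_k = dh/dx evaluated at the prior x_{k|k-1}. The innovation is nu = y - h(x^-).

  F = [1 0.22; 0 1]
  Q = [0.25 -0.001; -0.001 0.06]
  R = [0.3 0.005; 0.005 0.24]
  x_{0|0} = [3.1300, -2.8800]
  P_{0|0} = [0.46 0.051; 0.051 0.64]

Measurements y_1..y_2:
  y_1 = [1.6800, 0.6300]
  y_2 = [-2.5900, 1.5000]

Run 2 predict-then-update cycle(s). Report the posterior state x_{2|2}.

step 1: x^-=[2.4964, -2.8800]  P^-=[0.7634 0.1908; 0.1908 0.7000]  H_jac=[-0.7990 0.0000; 0.0000 0.2586]  S=[0.7873 -0.0344; -0.0344 0.2868]  K=[-0.7712 0.0795; -0.1669 0.6111]  nu=[1.0786, 1.5960]  x^+=[1.7914, -2.0846]  P^+=[0.2891 0.0588; 0.0588 0.5639]
step 2: x^-=[1.3327, -2.0846]  P^-=[0.5923 0.1819; 0.1819 0.6239]  H_jac=[0.2358 0.0000; 0.0000 0.8709]  S=[0.3329 0.0424; 0.0424 0.7132]  K=[0.3942 0.1987; 0.0322 0.7600]  nu=[-3.5618, 1.9915]  x^+=[0.3243, -0.6857]  P^+=[0.5057 0.0570; 0.0570 0.2096]

x_post = [0.3243, -0.6857]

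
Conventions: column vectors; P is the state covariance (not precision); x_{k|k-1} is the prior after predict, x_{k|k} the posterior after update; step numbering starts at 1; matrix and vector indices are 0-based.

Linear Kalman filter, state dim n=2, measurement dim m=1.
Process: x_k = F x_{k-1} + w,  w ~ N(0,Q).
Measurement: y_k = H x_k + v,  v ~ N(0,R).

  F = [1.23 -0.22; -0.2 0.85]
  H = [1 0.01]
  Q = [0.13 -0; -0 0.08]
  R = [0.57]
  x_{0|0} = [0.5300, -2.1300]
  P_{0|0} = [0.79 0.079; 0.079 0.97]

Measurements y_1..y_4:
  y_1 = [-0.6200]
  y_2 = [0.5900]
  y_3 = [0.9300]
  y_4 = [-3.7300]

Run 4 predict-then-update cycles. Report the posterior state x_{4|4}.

step 1: x^-=[1.1205, -1.9165]  P^-=[1.3294 -0.2897; -0.2897 0.7856]  S=[1.8937]  K=[0.7005; -0.1488]  nu=[-1.7213]  x^+=[-0.0853, -1.6603]  P^+=[0.4002 -0.0923; -0.0923 0.7436]
step 2: x^-=[0.2604, -1.3942]  P^-=[0.8214 -0.3380; -0.3380 0.6646]  S=[1.3847]  K=[0.5907; -0.2393]  nu=[0.3435]  x^+=[0.4633, -1.4765]  P^+=[0.3381 -0.1423; -0.1423 0.5853]
step 3: x^-=[0.8947, -1.3477]  P^-=[0.7469 -0.3476; -0.3476 0.5648]  S=[1.3100]  K=[0.5675; -0.2611]  nu=[0.0487]  x^+=[0.9224, -1.3604]  P^+=[0.3250 -0.1536; -0.1536 0.4755]
step 4: x^-=[1.4338, -1.3408]  P^-=[0.7278 -0.3362; -0.3362 0.4888]  S=[1.2912]  K=[0.5611; -0.2566]  nu=[-5.1504]  x^+=[-1.4561, -0.0193]  P^+=[0.3213 -0.1503; -0.1503 0.4038]

x_post = [-1.4561, -0.0193]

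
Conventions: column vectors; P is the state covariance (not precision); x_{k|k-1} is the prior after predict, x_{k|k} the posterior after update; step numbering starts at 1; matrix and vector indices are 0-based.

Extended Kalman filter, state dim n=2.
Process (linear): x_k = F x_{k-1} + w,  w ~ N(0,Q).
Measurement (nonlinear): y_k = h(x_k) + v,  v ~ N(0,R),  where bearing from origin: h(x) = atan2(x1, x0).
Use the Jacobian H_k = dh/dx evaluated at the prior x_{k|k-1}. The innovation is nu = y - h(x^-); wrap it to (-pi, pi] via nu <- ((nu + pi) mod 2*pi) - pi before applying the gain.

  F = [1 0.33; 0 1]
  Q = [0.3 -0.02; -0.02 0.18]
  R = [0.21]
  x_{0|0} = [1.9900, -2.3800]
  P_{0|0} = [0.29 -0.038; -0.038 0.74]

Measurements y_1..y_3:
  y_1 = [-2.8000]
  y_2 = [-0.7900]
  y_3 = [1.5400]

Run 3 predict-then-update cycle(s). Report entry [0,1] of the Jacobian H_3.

step 1: x^-=[1.2046, -2.3800]  P^-=[0.6455 0.1862; 0.1862 0.9200]  H_jac=[0.3345 0.1693]  S=[0.3297]  K=[0.7505; 0.6614]  nu=[-1.6977]  x^+=[-0.0696, -3.5028]  P^+=[0.4598 0.0226; 0.0226 0.7758]
step 2: x^-=[-1.2256, -3.5028]  P^-=[0.8592 0.2586; 0.2586 0.9558]  H_jac=[0.2543 -0.0890]  S=[0.2614]  K=[0.7478; -0.0738]  nu=[1.1174]  x^+=[-0.3900, -3.5853]  P^+=[0.7130 0.2730; 0.2730 0.9544]
step 3: x^-=[-1.5731, -3.5853]  P^-=[1.2971 0.5679; 0.5679 1.1344]  H_jac=[0.2339 -0.1026]  S=[0.2656]  K=[0.9226; 0.0618]  nu=[-2.7589]  x^+=[-4.1186, -3.7558]  P^+=[1.0709 0.5528; 0.5528 1.1334]

H_jac[0,1] = -0.1026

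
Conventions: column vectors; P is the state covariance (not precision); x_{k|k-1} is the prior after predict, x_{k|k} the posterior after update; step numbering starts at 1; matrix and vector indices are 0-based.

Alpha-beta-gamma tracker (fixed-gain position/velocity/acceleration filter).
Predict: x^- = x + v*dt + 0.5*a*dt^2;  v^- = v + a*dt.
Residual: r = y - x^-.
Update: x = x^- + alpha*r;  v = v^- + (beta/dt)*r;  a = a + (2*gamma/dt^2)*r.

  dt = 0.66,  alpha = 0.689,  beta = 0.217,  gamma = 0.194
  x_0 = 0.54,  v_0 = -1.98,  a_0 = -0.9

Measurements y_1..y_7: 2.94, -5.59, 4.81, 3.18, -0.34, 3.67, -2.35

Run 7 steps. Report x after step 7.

step 1: x_pred=-0.9628  r=3.9028  x^+=1.7262  v^+=-1.2908  a^+=2.5763
step 2: x_pred=1.4354  r=-7.0254  x^+=-3.4051  v^+=-1.9003  a^+=-3.6814
step 3: x_pred=-5.4611  r=10.2711  x^+=1.6157  v^+=-0.9530  a^+=5.4673
step 4: x_pred=2.1775  r=1.0025  x^+=2.8682  v^+=2.9851  a^+=6.3603
step 5: x_pred=6.2236  r=-6.5636  x^+=1.7013  v^+=5.0248  a^+=0.5139
step 6: x_pred=5.1296  r=-1.4596  x^+=4.1239  v^+=4.8841  a^+=-0.7862
step 7: x_pred=7.1762  r=-9.5262  x^+=0.6126  v^+=1.2331  a^+=-9.2714

x_post = 0.6126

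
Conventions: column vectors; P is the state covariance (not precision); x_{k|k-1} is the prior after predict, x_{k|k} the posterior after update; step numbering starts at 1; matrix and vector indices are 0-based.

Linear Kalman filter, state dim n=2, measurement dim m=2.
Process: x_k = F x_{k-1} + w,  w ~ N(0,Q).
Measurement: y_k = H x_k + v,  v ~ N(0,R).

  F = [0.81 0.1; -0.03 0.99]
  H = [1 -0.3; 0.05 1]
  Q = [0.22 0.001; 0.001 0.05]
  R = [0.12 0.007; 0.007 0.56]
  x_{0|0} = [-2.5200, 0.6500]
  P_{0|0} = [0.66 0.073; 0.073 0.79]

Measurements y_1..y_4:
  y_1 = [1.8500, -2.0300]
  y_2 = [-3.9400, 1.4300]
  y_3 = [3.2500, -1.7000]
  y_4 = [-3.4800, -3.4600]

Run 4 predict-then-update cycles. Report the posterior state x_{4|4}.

x_post = [-2.4258, -1.3309]

step 1: x^-=[-1.9762, 0.7191]  P^-=[0.6728 0.1215; 0.1215 0.8205]  S=[0.7937 -0.0859; -0.0859 1.3944]  K=[0.8192 0.1617; -0.0936 0.5871]  nu=[4.0419, -2.6503]  x^+=[0.9063, -1.2150]  P^+=[0.1264 0.0900; 0.0900 0.3236]
step 2: x^-=[0.6126, -1.2300]  P^-=[0.3208 0.1018; 0.1018 0.3619]  S=[0.4122 0.0148; 0.0148 0.9329]  K=[0.6999 0.1153; -0.0305 0.3939]  nu=[-4.9216, 2.6294]  x^+=[-2.5287, -0.0444]  P^+=[0.1041 0.0642; 0.0642 0.2172]
step 3: x^-=[-2.0527, 0.0320]  P^-=[0.3009 0.0713; 0.0713 0.2591]  S=[0.4014 0.0145; 0.0145 0.8270]  K=[0.6929 0.0922; -0.0276 0.3181]  nu=[5.3123, -1.6293]  x^+=[1.4779, -0.6327]  P^+=[0.0993 0.0515; 0.0515 0.1754]
step 4: x^-=[1.1338, -0.6707]  P^-=[0.2952 0.0571; 0.0571 0.2189]  S=[0.4007 0.0123; 0.0123 0.7854]  K=[0.6916 0.0806; -0.0301 0.2828]  nu=[-4.8150, -2.8459]  x^+=[-2.4258, -1.3309]  P^+=[0.0971 0.0451; 0.0451 0.1559]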